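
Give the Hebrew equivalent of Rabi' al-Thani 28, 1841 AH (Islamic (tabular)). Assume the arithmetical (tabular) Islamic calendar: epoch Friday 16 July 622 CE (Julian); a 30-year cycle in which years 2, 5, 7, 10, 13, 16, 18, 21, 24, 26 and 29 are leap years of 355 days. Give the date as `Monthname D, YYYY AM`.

Julian Day Number of the source date = 2600591.
Converting JDN 2600591 to the Hebrew calendar gives 28 Tevet 6168 AM.

Tevet 28, 6168 AM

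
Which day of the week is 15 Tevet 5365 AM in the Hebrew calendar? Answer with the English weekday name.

Wednesday

Equivalently 5 January 1605 Gregorian, JDN 2307279.
Since JDN mod 7 = 2 (0 = Monday), the day is Wednesday.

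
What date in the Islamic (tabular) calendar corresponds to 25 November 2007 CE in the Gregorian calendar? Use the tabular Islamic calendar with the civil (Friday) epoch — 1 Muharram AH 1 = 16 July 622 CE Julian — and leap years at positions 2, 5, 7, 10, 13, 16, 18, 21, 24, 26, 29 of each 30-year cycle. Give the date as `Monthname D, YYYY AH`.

Both dates share Julian Day Number 2454430; in the tabular Islamic calendar that is 15 Dhu al-Qa'dah 1428 AH.

Dhu al-Qa'dah 15, 1428 AH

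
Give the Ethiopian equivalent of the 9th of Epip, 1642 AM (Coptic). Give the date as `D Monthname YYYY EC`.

9 Hamle 1918 EC

Both dates share Julian Day Number 2424713; in the Ethiopian calendar that is 9 Hamle 1918 EC.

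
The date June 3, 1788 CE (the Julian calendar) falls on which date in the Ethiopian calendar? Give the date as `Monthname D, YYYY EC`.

The source date corresponds to 14 June 1788 in the Gregorian calendar (JDN 2374279).
That day falls on 9 Sene 1780 EC in the Ethiopian calendar.

Sene 9, 1780 EC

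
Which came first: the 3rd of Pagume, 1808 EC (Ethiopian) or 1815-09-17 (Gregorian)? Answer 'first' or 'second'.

Converting both to JDN: 2384590 vs 2384234; the smaller is the second.

second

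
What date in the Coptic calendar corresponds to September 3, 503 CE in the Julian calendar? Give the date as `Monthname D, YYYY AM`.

Both dates share Julian Day Number 1905024; in the Coptic calendar that is 5 Thout 220 AM.

Thout 5, 220 AM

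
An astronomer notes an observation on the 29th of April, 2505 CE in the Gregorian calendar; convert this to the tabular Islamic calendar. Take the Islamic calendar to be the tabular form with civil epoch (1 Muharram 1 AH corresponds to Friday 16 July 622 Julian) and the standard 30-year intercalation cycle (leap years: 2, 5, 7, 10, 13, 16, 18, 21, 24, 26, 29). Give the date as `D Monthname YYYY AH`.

Both dates share Julian Day Number 2636111; in the tabular Islamic calendar that is 24 Rajab 1941 AH.

24 Rajab 1941 AH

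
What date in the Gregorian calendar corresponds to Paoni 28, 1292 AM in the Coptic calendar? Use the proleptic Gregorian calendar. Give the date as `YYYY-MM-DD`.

Julian Day Number of the source date = 2296865.
Converting JDN 2296865 to the Gregorian calendar gives 2 July 1576 CE.

1576-07-02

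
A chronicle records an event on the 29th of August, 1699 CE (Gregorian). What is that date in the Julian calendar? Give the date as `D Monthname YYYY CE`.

The Julian–Gregorian offset here is 10 days (Julian trailing).
29 August 1699 Gregorian − 10 days → 19 August 1699 Julian.

19 August 1699 CE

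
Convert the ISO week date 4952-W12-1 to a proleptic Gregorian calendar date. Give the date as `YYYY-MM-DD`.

ISO week 1 of 4952 is the week containing the first Thursday of 4952.
Week 12, day 1 (Monday) lands on 4952-03-20.

4952-03-20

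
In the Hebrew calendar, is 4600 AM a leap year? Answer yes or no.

Hebrew year 4600 is year 2 of its 19-year Metonic cycle; leap years are at positions 3, 6, 8, 11, 14, 17, 19, so it is a common year (12 months).

no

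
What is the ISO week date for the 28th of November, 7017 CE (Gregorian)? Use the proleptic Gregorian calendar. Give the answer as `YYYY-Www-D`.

7017-W48-5

The weekday is Friday (ISO weekday 5).
That Friday belongs to ISO week 48 of ISO year 7017.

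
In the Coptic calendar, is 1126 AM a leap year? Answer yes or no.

1126 mod 4 = 2; in the Coptic calendar a year is leap when year mod 4 = 3, so it is a common year.

no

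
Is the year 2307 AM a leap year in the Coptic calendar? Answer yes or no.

yes

2307 mod 4 = 3; in the Coptic calendar a year is leap when year mod 4 = 3, so it is a leap year.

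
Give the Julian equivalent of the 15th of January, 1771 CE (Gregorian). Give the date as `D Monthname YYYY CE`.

4 January 1771 CE

At this point the Julian calendar is 11 days behind the Gregorian.
15 January 1771 Gregorian − 11 days → 4 January 1771 Julian.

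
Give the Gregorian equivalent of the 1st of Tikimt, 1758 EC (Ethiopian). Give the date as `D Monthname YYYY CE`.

9 October 1765 CE

Both dates share Julian Day Number 2365995; in the Gregorian calendar that is 9 October 1765 CE.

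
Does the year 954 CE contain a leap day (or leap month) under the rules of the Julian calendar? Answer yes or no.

954 mod 4 = 2, so it is a common year in the Julian calendar.

no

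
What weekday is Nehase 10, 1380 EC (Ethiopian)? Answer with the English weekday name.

Monday

In the proleptic Gregorian calendar this is 11 August 1388 (JDN 2228240).
JDN 2228240 mod 7 = 0, and JDN 0 was a Monday, so this is a Monday.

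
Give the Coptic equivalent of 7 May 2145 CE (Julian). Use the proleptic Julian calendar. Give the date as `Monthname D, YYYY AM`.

Pashons 12, 1861 AM

Julian Day Number of the source date = 2504646.
Converting JDN 2504646 to the Coptic calendar gives 12 Pashons 1861 AM.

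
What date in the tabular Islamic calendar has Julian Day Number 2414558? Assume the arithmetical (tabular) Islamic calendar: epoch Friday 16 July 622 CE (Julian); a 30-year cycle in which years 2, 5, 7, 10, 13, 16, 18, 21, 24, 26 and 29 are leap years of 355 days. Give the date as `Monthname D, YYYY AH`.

Jumada al-Awwal 9, 1316 AH

JDN 2414558 is 25 September 1898 in the Gregorian calendar.
In the tabular Islamic calendar that day is Jumada al-Awwal 9, 1316 AH.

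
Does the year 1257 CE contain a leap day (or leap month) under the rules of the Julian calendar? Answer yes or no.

1257 mod 4 = 1, so it is a common year in the Julian calendar.

no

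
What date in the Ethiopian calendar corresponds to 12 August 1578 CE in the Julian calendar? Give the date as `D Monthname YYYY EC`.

Both dates share Julian Day Number 2297646; in the Ethiopian calendar that is 19 Nehase 1570 EC.

19 Nehase 1570 EC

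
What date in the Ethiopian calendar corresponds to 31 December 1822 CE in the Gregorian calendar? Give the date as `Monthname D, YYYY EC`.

Both dates share Julian Day Number 2386896; in the Ethiopian calendar that is 23 Tahsas 1815 EC.

Tahsas 23, 1815 EC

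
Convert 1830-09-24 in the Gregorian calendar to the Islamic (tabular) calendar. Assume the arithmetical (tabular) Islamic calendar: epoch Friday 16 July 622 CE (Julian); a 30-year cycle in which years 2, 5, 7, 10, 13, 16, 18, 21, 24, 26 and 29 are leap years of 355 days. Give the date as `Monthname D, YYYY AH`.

Rabi' al-Thani 6, 1246 AH

Both dates share Julian Day Number 2389720; in the tabular Islamic calendar that is 6 Rabi' al-Thani 1246 AH.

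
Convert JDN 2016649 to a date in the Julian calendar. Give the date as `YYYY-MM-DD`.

0809-04-14

The proleptic Gregorian equivalent of JDN 2016649 is 18 April 809.
In the Julian calendar that day is 0809-04-14.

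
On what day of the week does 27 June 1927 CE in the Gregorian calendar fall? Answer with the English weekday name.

JDN 2425059 mod 7 = 0, and JDN 0 was a Monday, so this is a Monday.

Monday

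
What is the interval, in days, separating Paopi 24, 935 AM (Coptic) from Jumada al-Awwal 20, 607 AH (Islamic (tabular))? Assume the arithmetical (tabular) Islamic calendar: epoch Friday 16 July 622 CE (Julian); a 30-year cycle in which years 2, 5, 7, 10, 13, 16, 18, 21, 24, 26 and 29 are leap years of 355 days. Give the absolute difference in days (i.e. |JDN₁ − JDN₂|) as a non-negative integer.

JDN of the first date = 2166226.
JDN of the second date = 2163323.
|2163323 − 2166226| = 2903.

2903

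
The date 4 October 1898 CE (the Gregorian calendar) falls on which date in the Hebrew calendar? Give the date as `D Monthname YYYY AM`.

Julian Day Number of the source date = 2414567.
Converting JDN 2414567 to the Hebrew calendar gives 18 Tishrei 5659 AM.

18 Tishrei 5659 AM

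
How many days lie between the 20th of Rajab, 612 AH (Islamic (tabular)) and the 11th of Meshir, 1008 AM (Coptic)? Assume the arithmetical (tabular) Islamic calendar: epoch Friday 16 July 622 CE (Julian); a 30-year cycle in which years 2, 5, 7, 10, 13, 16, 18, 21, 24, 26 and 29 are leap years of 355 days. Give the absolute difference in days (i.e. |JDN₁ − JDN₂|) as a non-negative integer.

27843

First date → JDN 2165154; second date → JDN 2192997.
The interval is |2165154 − 2192997| = 27843 days.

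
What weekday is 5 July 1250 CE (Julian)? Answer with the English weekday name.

In the proleptic Gregorian calendar this is 12 July 1250 (JDN 2177806).
Since JDN mod 7 = 1 (0 = Monday), the day is Tuesday.

Tuesday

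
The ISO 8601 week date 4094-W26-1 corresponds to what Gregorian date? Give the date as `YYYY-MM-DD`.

ISO week 1 of 4094 is the week containing the first Thursday of 4094.
Week 26, day 1 (Monday) lands on 4094-06-28.

4094-06-28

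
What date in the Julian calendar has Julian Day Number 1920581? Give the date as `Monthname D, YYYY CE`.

JDN 1920581 is 9 April 546 in the proleptic Gregorian calendar.
In the Julian calendar that day is April 7, 546 CE.

April 7, 546 CE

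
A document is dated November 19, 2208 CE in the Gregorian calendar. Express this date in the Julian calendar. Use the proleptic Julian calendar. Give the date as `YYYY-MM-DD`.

2208-11-04

The Julian–Gregorian offset here is 15 days (Julian trailing).
19 November 2208 Gregorian − 15 days → 4 November 2208 Julian.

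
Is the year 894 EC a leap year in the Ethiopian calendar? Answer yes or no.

no

894 mod 4 = 2; in the Ethiopian calendar a year is leap when year mod 4 = 3, so it is a common year.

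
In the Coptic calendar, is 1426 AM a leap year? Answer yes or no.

no

1426 mod 4 = 2; in the Coptic calendar a year is leap when year mod 4 = 3, so it is a common year.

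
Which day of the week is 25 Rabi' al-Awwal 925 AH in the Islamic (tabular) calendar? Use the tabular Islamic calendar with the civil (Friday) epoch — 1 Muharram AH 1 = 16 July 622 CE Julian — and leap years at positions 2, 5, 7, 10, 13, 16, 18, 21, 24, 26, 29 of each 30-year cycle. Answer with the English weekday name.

In the proleptic Gregorian calendar this is 6 April 1519 (JDN 2275958).
2275958 ≡ 6 (mod 7); counting from Monday = 0 gives Sunday.

Sunday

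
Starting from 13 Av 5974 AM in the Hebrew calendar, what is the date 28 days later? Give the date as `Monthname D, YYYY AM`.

The starting date is JDN 2529938; 2529938 + 28 = 2529966.
JDN 2529966 corresponds to Elul 11, 5974 AM.

Elul 11, 5974 AM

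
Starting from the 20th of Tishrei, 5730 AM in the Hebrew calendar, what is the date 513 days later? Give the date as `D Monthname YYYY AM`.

The starting date is JDN 2440497; 2440497 + 513 = 2441010.
JDN 2441010 corresponds to 2 Adar 5731 AM.

2 Adar 5731 AM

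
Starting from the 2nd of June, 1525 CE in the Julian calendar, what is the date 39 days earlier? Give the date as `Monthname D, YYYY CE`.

April 24, 1525 CE

The starting date is JDN 2278217; 2278217 − 39 = 2278178.
JDN 2278178 corresponds to April 24, 1525 CE.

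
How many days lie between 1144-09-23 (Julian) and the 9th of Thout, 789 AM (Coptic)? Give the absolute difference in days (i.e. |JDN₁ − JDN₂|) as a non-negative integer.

26315

First date → JDN 2139170; second date → JDN 2112855.
The interval is |2139170 − 2112855| = 26315 days.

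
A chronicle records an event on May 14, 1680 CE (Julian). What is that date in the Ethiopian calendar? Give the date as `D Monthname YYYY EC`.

19 Ginbot 1672 EC

The source date corresponds to 24 May 1680 in the Gregorian calendar (JDN 2334812).
That day falls on 19 Ginbot 1672 EC in the Ethiopian calendar.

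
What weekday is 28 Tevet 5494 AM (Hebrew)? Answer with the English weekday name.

Equivalently 3 January 1734 Gregorian, JDN 2354393.
2354393 ≡ 6 (mod 7); counting from Monday = 0 gives Sunday.

Sunday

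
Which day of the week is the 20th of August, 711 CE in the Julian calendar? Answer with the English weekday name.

Thursday

This is JDN 1980982 (24 August 711 Gregorian).
JDN 1980982 mod 7 = 3, and JDN 0 was a Monday, so this is a Thursday.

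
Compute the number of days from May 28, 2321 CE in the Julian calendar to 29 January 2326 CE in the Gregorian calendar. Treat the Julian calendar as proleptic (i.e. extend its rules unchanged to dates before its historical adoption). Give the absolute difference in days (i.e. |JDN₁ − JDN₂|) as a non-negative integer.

1691

First date → JDN 2568951; second date → JDN 2570642.
The interval is |2568951 − 2570642| = 1691 days.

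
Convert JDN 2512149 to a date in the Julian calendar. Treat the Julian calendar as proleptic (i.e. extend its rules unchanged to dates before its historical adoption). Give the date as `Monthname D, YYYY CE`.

November 21, 2165 CE

The Gregorian equivalent of JDN 2512149 is 5 December 2165.
In the Julian calendar that day is November 21, 2165 CE.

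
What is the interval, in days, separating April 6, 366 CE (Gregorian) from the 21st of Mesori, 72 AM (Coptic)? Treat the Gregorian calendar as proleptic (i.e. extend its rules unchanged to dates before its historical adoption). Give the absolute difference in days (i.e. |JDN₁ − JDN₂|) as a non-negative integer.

JDN of the first date = 1854834.
JDN of the second date = 1851313.
|1851313 − 1854834| = 3521.

3521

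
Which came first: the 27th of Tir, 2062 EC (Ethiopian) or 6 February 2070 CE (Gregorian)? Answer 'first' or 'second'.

first

Converting both to JDN: 2477147 vs 2477149; the smaller is the first.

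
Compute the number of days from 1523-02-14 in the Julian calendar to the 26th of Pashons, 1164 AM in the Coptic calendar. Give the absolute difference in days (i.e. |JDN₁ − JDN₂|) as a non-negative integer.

27297

First date → JDN 2277378; second date → JDN 2250081.
The interval is |2277378 − 2250081| = 27297 days.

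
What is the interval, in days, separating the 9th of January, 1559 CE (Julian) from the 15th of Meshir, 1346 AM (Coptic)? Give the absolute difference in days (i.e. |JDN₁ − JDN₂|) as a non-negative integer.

JDN of the first date = 2290491.
JDN of the second date = 2316455.
|2316455 − 2290491| = 25964.

25964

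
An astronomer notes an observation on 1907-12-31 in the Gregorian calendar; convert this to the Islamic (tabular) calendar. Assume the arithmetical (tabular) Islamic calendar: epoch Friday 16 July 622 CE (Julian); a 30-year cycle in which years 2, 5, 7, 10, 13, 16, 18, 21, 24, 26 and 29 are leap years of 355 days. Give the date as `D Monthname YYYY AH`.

26 Dhu al-Qa'dah 1325 AH

Both dates share Julian Day Number 2417941; in the tabular Islamic calendar that is 26 Dhu al-Qa'dah 1325 AH.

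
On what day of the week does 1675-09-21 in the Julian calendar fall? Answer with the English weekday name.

This is JDN 2333115 (1 October 1675 Gregorian).
2333115 ≡ 1 (mod 7); counting from Monday = 0 gives Tuesday.

Tuesday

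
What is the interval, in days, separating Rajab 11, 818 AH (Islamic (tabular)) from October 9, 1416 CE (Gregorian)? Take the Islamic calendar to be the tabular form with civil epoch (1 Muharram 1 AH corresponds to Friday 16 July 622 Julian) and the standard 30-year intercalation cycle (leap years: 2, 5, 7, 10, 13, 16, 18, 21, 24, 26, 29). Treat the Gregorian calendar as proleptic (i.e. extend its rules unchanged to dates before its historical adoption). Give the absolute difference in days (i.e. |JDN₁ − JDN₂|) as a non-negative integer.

380

First date → JDN 2238145; second date → JDN 2238525.
The interval is |2238145 − 2238525| = 380 days.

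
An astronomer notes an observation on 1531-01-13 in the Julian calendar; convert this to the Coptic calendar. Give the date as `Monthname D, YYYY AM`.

The source date corresponds to 23 January 1531 in the proleptic Gregorian calendar (JDN 2280268).
That day falls on 18 Tobi 1247 AM in the Coptic calendar.

Tobi 18, 1247 AM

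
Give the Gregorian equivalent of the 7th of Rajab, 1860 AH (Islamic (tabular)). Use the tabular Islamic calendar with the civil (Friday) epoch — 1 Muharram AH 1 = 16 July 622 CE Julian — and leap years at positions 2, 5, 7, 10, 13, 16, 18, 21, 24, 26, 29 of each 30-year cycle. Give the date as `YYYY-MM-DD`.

Julian Day Number of the source date = 2607391.
Converting JDN 2607391 to the Gregorian calendar gives 10 September 2426 CE.

2426-09-10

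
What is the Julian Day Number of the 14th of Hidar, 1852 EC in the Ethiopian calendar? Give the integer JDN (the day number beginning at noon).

In the Gregorian calendar the same day is 23 November 1859.
JDN 2299161 is 15 October 1582 CE (Gregorian); the target day is +101211 days from there, so JDN = 2400372.

2400372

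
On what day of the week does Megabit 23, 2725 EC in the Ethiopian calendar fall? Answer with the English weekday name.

Friday

Equivalently 7 April 2733 Gregorian, JDN 2719364.
JDN 2719364 mod 7 = 4, and JDN 0 was a Monday, so this is a Friday.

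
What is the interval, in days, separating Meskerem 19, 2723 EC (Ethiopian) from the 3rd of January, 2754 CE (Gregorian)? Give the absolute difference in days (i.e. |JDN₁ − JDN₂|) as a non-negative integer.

8491

First date → JDN 2718449; second date → JDN 2726940.
The interval is |2718449 − 2726940| = 8491 days.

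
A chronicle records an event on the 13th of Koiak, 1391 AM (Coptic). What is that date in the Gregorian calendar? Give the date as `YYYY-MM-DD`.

Both dates share Julian Day Number 2332829; in the Gregorian calendar that is 19 December 1674 CE.

1674-12-19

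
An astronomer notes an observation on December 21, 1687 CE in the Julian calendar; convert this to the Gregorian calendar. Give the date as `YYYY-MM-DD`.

For dates in this range the Gregorian date is 10 days ahead of the Julian.
21 December 1687 Julian + 10 days → 31 December 1687 Gregorian.

1687-12-31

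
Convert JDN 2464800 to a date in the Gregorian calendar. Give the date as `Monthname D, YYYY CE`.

April 16, 2036 CE

JDN 2451545 is 1 Jan 2000; 2464800 is +13255 days from there.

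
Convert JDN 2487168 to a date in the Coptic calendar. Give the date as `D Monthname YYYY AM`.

The Gregorian equivalent of JDN 2487168 is 13 July 2097.
In the Coptic calendar that day is 6 Epip 1813 AM.

6 Epip 1813 AM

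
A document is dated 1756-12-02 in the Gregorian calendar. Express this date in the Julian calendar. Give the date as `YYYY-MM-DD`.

At this point the Julian calendar is 11 days behind the Gregorian.
2 December 1756 Gregorian − 11 days → 21 November 1756 Julian.

1756-11-21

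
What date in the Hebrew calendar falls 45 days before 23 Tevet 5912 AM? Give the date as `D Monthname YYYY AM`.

8 Kislev 5912 AM

JDN of 23 Tevet 5912 AM = 2507062.
2507062 − 45 = 2507017.
JDN 2507017 in the Hebrew calendar is 8 Kislev 5912 AM.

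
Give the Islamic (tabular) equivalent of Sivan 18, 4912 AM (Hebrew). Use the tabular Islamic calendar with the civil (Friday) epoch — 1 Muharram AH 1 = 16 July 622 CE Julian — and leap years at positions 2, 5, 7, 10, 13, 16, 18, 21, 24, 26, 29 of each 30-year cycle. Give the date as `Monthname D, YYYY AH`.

Safar 16, 547 AH

The source date corresponds to 30 May 1152 in the proleptic Gregorian calendar (JDN 2141969).
That day falls on 16 Safar 547 AH in the tabular Islamic calendar.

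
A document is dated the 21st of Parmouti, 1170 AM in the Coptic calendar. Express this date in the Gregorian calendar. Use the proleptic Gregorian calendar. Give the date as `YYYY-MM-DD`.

Julian Day Number of the source date = 2252237.
Converting JDN 2252237 to the Gregorian calendar gives 25 April 1454 CE.

1454-04-25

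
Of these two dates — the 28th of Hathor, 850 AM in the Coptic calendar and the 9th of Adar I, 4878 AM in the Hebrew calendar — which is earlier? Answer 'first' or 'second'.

second

First date → JDN 2135214; second date → JDN 2129441.
JDN 2129441 < JDN 2135214, so the second date is earlier.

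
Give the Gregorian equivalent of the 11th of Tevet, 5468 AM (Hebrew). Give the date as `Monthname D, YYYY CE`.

January 4, 1708 CE

Both dates share Julian Day Number 2344897; in the Gregorian calendar that is 4 January 1708 CE.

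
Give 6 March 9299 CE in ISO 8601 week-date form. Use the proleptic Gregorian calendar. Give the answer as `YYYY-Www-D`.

The weekday is Friday (ISO weekday 5).
That Friday belongs to ISO week 10 of ISO year 9299.

9299-W10-5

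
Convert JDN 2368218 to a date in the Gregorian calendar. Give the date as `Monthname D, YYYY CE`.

JDN 2451545 is 1 Jan 2000; 2368218 is −83327 days from there.

November 10, 1771 CE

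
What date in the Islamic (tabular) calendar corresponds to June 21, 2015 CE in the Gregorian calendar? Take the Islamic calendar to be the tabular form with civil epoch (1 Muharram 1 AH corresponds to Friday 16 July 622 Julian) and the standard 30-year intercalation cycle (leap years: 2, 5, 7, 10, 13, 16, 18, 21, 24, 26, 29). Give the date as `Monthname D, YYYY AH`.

Both dates share Julian Day Number 2457195; in the tabular Islamic calendar that is 4 Ramadan 1436 AH.

Ramadan 4, 1436 AH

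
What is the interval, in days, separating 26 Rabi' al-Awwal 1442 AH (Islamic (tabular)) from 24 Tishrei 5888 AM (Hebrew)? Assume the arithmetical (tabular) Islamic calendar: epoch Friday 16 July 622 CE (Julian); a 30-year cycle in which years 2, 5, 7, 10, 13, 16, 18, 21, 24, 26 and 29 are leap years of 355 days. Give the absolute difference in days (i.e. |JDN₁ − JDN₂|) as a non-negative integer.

First date → JDN 2459166; second date → JDN 2498204.
The interval is |2459166 − 2498204| = 39038 days.

39038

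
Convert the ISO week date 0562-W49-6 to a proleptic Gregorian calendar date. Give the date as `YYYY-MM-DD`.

0562-12-11

ISO week 1 of 562 is the week containing the first Thursday of 562.
Week 49, day 6 (Saturday) lands on 0562-12-11.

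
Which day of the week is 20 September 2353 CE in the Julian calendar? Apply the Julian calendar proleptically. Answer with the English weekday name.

In the Gregorian calendar this is 6 October 2353 (JDN 2580754).
JDN 2580754 mod 7 = 1, and JDN 0 was a Monday, so this is a Tuesday.

Tuesday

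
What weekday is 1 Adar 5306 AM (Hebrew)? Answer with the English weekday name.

In the proleptic Gregorian calendar this is 13 February 1546 (JDN 2285768).
2285768 ≡ 2 (mod 7); counting from Monday = 0 gives Wednesday.

Wednesday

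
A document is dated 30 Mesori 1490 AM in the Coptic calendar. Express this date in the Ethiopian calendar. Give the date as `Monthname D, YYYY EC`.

Nehase 30, 1766 EC

The source date corresponds to 3 September 1774 in the Gregorian calendar (JDN 2369246).
That day falls on 30 Nehase 1766 EC in the Ethiopian calendar.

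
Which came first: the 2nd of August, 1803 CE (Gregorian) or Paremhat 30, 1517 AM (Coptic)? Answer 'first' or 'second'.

The two dates have Julian Day Numbers 2379805 and 2378958 respectively.
Since 2378958 < 2379805, the second date comes first.

second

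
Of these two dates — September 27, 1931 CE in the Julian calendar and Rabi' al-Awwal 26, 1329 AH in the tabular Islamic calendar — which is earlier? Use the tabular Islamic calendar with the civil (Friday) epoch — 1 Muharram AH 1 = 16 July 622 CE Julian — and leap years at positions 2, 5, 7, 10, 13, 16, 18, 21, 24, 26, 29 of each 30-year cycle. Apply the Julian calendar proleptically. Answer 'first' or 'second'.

second

The two dates have Julian Day Numbers 2426625 and 2419123 respectively.
Since 2419123 < 2426625, the second date comes first.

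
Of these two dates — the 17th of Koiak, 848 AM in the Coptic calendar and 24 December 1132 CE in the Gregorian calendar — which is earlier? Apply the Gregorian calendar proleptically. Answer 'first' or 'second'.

first

First date → JDN 2134503; second date → JDN 2134872.
JDN 2134503 < JDN 2134872, so the first date is earlier.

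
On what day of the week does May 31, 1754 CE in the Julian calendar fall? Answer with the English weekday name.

This is JDN 2361857 (11 June 1754 Gregorian).
JDN 2361857 mod 7 = 1, and JDN 0 was a Monday, so this is a Tuesday.

Tuesday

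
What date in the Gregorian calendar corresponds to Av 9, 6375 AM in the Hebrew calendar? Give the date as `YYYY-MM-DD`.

2615-07-27

Julian Day Number of the source date = 2676376.
Converting JDN 2676376 to the Gregorian calendar gives 27 July 2615 CE.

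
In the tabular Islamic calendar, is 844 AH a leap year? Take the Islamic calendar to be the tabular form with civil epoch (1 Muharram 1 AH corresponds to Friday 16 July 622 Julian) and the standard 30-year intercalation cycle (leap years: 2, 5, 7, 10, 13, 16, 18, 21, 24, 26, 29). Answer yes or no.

Year 844 AH is year 4 of its 30-year cycle; leap positions are 2, 5, 7, 10, 13, 16, 18, 21, 24, 26, 29, so it is a common year (354 days).

no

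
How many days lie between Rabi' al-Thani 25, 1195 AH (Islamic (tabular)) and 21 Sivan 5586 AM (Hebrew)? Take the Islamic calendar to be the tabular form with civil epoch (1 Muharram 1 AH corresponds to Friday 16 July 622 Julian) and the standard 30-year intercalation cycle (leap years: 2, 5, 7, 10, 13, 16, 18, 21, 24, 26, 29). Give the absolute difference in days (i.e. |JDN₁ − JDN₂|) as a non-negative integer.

16502

JDN of the first date = 2371667.
JDN of the second date = 2388169.
|2388169 − 2371667| = 16502.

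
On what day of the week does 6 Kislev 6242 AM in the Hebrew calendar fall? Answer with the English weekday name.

Friday

This is JDN 2627559 (28 November 2481 Gregorian).
Since JDN mod 7 = 4 (0 = Monday), the day is Friday.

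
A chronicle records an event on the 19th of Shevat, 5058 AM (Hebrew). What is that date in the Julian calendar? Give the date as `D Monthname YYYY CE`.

Both dates share Julian Day Number 2195185; in the Julian calendar that is 2 February 1298 CE.

2 February 1298 CE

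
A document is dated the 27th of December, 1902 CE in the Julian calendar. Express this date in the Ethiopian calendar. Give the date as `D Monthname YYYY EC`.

1 Tir 1895 EC

Julian Day Number of the source date = 2416124.
Converting JDN 2416124 to the Ethiopian calendar gives 1 Tir 1895 EC.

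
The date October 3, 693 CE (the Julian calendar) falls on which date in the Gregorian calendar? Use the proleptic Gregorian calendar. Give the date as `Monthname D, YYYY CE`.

The Julian–Gregorian offset here is 3 days (Julian trailing).
3 October 693 Julian + 3 days → 6 October 693 Gregorian.

October 6, 693 CE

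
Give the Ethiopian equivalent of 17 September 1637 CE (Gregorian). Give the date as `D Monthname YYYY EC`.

Julian Day Number of the source date = 2319222.
Converting JDN 2319222 to the Ethiopian calendar gives 10 Meskerem 1630 EC.

10 Meskerem 1630 EC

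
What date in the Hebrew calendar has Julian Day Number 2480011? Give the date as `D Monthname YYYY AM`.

The Gregorian equivalent of JDN 2480011 is 8 December 2077.
In the Hebrew calendar that day is 22 Kislev 5838 AM.

22 Kislev 5838 AM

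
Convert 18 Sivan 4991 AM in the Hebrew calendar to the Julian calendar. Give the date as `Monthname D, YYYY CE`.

Julian Day Number of the source date = 2170821.
Converting JDN 2170821 to the Julian calendar gives 21 May 1231 CE.

May 21, 1231 CE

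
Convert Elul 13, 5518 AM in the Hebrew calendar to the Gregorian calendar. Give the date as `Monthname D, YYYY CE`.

Both dates share Julian Day Number 2363415; in the Gregorian calendar that is 16 September 1758 CE.

September 16, 1758 CE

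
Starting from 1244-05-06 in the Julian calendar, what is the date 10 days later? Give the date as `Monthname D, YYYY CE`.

May 16, 1244 CE

Counting 10 days forward from JDN 2175555 reaches JDN 2175565, which is May 16, 1244 CE.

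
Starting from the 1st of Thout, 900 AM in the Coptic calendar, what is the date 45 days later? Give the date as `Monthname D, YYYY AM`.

Paopi 16, 900 AM

Counting 45 days forward from JDN 2153390 reaches JDN 2153435, which is Paopi 16, 900 AM.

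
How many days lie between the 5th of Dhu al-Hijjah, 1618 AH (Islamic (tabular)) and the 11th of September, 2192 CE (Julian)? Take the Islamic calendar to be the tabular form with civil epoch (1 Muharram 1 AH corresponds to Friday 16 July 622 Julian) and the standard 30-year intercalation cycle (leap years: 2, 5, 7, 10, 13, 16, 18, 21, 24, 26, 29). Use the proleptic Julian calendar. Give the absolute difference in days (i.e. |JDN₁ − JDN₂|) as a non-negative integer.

160

First date → JDN 2521780; second date → JDN 2521940.
The interval is |2521780 − 2521940| = 160 days.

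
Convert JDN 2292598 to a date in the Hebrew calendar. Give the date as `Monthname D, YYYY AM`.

The proleptic Gregorian equivalent of JDN 2292598 is 26 October 1564.
In the Hebrew calendar that day is Cheshvan 10, 5325 AM.

Cheshvan 10, 5325 AM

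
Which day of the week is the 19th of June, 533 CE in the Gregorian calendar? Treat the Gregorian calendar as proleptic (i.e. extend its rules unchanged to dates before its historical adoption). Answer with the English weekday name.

Friday

1915904 ≡ 4 (mod 7); counting from Monday = 0 gives Friday.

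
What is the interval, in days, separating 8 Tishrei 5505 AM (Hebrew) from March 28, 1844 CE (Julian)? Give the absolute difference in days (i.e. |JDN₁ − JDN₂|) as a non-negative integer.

36366

JDN of the first date = 2358300.
JDN of the second date = 2394666.
|2394666 − 2358300| = 36366.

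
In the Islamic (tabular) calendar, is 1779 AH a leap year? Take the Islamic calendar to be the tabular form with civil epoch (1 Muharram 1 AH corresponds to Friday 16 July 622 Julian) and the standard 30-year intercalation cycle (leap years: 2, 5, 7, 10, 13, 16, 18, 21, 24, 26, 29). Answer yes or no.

no

Year 1779 AH is year 9 of its 30-year cycle; leap positions are 2, 5, 7, 10, 13, 16, 18, 21, 24, 26, 29, so it is a common year (354 days).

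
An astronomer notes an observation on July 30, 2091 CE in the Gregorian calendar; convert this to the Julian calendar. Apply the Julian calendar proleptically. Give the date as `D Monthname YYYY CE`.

17 July 2091 CE

For dates in this range the Gregorian date is 13 days ahead of the Julian.
30 July 2091 Gregorian − 13 days → 17 July 2091 Julian.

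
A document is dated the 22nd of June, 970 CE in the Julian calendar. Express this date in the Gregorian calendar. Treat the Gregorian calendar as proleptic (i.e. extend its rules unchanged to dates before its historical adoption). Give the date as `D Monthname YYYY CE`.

27 June 970 CE

At this point the Julian calendar is 5 days behind the Gregorian.
22 June 970 Julian + 5 days → 27 June 970 Gregorian.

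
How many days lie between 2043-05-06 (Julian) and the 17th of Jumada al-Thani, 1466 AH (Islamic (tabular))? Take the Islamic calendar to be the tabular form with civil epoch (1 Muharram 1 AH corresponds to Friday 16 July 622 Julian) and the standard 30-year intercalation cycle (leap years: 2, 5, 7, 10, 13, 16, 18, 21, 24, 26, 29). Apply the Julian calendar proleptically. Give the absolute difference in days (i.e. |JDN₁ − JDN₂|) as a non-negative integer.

362

First date → JDN 2467389; second date → JDN 2467751.
The interval is |2467389 − 2467751| = 362 days.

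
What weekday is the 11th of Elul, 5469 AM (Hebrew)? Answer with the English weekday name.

In the Gregorian calendar this is 17 August 1709 (JDN 2345488).
Since JDN mod 7 = 5 (0 = Monday), the day is Saturday.

Saturday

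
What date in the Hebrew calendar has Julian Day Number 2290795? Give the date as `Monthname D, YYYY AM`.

JDN 2290795 is 19 November 1559 in the proleptic Gregorian calendar.
In the Hebrew calendar that day is Kislev 9, 5320 AM.

Kislev 9, 5320 AM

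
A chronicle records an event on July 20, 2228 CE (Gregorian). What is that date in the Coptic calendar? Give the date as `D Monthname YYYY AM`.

Julian Day Number of the source date = 2535021.
Converting JDN 2535021 to the Coptic calendar gives 11 Epip 1944 AM.

11 Epip 1944 AM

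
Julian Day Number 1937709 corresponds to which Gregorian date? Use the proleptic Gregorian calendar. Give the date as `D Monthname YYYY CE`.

1 March 593 CE

Counting from JDN 2299161 = 15 Oct 1582 gives an offset of -361452 days.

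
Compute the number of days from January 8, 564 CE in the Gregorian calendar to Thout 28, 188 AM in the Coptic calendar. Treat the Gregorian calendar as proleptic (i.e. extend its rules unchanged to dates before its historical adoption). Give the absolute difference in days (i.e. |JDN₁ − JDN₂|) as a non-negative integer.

33705

First date → JDN 1927064; second date → JDN 1893359.
The interval is |1927064 − 1893359| = 33705 days.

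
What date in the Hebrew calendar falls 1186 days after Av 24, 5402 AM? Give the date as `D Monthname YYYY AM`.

The starting date is JDN 2321020; 2321020 + 1186 = 2322206.
JDN 2322206 corresponds to 29 Cheshvan 5406 AM.

29 Cheshvan 5406 AM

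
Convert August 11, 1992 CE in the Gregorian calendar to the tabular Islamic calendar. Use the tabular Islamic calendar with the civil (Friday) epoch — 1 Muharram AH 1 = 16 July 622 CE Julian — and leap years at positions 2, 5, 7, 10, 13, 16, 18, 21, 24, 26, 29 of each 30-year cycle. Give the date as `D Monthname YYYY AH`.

Both dates share Julian Day Number 2448846; in the tabular Islamic calendar that is 11 Safar 1413 AH.

11 Safar 1413 AH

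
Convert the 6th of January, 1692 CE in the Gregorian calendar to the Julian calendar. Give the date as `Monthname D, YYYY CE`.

At this point the Julian calendar is 10 days behind the Gregorian.
6 January 1692 Gregorian − 10 days → 27 December 1691 Julian.

December 27, 1691 CE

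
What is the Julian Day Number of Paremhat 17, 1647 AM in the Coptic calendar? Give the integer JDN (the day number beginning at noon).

2426427

In the Gregorian calendar the same day is 26 March 1931.
JDN 2451545 is 1 January 2000 CE (Gregorian); the target day is −25118 days from there, so JDN = 2426427.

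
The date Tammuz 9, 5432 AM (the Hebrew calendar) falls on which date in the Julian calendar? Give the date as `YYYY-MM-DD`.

Both dates share Julian Day Number 2331931; in the Julian calendar that is 24 June 1672 CE.

1672-06-24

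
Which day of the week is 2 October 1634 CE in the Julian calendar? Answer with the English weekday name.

In the Gregorian calendar this is 12 October 1634 (JDN 2318151).
JDN 2318151 mod 7 = 3, and JDN 0 was a Monday, so this is a Thursday.

Thursday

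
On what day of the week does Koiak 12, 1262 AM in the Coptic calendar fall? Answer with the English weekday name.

Tuesday

In the proleptic Gregorian calendar this is 18 December 1545 (JDN 2285711).
Since JDN mod 7 = 1 (0 = Monday), the day is Tuesday.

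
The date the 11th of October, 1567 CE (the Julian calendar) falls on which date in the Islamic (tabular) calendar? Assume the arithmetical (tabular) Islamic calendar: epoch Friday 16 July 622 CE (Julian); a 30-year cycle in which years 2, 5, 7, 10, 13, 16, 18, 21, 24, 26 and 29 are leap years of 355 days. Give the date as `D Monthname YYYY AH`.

7 Rabi' al-Thani 975 AH

The source date corresponds to 21 October 1567 in the proleptic Gregorian calendar (JDN 2293688).
That day falls on 7 Rabi' al-Thani 975 AH in the tabular Islamic calendar.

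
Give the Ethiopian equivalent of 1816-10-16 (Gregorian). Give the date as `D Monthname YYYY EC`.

7 Tikimt 1809 EC

Julian Day Number of the source date = 2384629.
Converting JDN 2384629 to the Ethiopian calendar gives 7 Tikimt 1809 EC.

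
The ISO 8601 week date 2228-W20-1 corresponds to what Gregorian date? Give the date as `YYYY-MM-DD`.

2228-05-12

ISO week 1 of 2228 is the week containing the first Thursday of 2228.
Week 20, day 1 (Monday) lands on 2228-05-12.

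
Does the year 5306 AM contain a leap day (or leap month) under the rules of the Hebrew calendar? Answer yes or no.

no

Hebrew year 5306 is year 5 of its 19-year Metonic cycle; leap years are at positions 3, 6, 8, 11, 14, 17, 19, so it is a common year (12 months).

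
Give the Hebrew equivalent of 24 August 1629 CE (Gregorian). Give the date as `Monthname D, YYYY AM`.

Julian Day Number of the source date = 2316276.
Converting JDN 2316276 to the Hebrew calendar gives 5 Elul 5389 AM.

Elul 5, 5389 AM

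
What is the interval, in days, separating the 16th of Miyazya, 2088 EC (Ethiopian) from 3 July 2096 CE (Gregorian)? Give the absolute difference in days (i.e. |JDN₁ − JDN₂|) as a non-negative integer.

70

First date → JDN 2486723; second date → JDN 2486793.
The interval is |2486723 − 2486793| = 70 days.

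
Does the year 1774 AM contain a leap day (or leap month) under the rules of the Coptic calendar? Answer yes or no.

1774 mod 4 = 2; in the Coptic calendar a year is leap when year mod 4 = 3, so it is a common year.

no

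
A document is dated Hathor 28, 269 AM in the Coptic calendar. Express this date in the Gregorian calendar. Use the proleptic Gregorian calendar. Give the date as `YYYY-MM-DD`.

0552-11-26

Julian Day Number of the source date = 1923004.
Converting JDN 1923004 to the Gregorian calendar gives 26 November 552 CE.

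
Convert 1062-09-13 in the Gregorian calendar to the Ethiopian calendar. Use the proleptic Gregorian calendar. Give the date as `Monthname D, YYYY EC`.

Meskerem 10, 1055 EC

Julian Day Number of the source date = 2109203.
Converting JDN 2109203 to the Ethiopian calendar gives 10 Meskerem 1055 EC.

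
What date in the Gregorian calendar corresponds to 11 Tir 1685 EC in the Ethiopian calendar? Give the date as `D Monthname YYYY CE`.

Both dates share Julian Day Number 2339432; in the Gregorian calendar that is 16 January 1693 CE.

16 January 1693 CE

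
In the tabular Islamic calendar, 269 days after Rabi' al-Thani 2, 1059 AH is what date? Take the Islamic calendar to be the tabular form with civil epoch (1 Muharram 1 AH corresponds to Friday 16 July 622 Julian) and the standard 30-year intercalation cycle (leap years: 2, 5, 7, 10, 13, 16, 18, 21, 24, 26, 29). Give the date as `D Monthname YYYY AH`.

The starting date is JDN 2323450; 2323450 + 269 = 2323719.
JDN 2323719 corresponds to 6 Muharram 1060 AH.

6 Muharram 1060 AH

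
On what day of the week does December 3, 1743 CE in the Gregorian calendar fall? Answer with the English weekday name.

Tuesday

JDN 2358014 mod 7 = 1, and JDN 0 was a Monday, so this is a Tuesday.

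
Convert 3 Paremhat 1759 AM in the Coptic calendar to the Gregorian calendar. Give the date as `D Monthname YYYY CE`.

12 March 2043 CE

Both dates share Julian Day Number 2467321; in the Gregorian calendar that is 12 March 2043 CE.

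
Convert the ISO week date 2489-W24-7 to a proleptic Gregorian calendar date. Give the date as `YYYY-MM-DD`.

2489-06-19

ISO week 1 of 2489 is the week containing the first Thursday of 2489.
Week 24, day 7 (Sunday) lands on 2489-06-19.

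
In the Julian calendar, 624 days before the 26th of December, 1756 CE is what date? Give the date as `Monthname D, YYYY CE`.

The starting date is JDN 2362797; 2362797 − 624 = 2362173.
JDN 2362173 corresponds to April 12, 1755 CE.

April 12, 1755 CE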